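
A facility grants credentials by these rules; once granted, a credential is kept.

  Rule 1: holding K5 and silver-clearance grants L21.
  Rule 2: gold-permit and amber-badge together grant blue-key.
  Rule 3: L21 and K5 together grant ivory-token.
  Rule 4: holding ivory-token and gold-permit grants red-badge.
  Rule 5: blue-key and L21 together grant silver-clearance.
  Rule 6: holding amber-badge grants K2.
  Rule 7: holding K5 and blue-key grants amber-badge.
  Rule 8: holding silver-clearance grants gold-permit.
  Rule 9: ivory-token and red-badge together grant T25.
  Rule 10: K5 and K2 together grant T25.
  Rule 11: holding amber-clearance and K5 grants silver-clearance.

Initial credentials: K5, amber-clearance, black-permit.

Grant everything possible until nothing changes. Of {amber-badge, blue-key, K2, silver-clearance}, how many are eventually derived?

Holding amber-clearance and K5 grants silver-clearance (Rule 11).
amber-badge would need K5 and blue-key (Rule 7), but blue-key is never granted.
blue-key would need gold-permit and amber-badge (Rule 2), but amber-badge is never granted.
K2 would need amber-badge (Rule 6), but amber-badge is never granted.
silver-clearance: reached.
Reached: silver-clearance — 1 of the 4.

1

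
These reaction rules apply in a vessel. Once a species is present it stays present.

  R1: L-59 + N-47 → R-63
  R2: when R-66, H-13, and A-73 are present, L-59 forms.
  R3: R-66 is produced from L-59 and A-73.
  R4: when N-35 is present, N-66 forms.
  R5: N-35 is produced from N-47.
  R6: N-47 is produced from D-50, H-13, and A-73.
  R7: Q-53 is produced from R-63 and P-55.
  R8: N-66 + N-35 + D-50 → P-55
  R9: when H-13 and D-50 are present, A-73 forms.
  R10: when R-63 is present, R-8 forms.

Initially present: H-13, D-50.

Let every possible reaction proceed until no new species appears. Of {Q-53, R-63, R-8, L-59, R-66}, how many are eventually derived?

0

Q-53 would need R-63 and P-55 (R7), but R-63 never forms.
R-63 would need L-59 and N-47 (R1), but L-59 never forms.
R-8 would need R-63 (R10), but R-63 never forms.
L-59 would need R-66, H-13, and A-73 (R2), but R-66 never forms.
R-66 would need L-59 and A-73 (R3), but L-59 never forms.
None of the 5 are reached.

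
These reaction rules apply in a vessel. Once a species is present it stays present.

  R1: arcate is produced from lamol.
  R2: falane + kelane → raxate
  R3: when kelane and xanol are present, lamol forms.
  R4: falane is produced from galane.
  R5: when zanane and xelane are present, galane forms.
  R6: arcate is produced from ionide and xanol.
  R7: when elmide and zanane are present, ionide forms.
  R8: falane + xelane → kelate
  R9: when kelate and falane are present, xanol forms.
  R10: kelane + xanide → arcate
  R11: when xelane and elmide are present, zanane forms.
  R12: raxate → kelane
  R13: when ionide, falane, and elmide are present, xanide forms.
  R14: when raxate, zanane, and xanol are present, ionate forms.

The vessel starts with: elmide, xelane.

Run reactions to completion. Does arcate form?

Yes

xelane and elmide present → zanane forms (R11).
elmide and zanane present → ionide forms (R7).
zanane and xelane present → galane forms (R5).
galane present → falane forms (R4).
falane and xelane present → kelate forms (R8).
kelate and falane present → xanol forms (R9).
ionide and xanol present → arcate forms (R6).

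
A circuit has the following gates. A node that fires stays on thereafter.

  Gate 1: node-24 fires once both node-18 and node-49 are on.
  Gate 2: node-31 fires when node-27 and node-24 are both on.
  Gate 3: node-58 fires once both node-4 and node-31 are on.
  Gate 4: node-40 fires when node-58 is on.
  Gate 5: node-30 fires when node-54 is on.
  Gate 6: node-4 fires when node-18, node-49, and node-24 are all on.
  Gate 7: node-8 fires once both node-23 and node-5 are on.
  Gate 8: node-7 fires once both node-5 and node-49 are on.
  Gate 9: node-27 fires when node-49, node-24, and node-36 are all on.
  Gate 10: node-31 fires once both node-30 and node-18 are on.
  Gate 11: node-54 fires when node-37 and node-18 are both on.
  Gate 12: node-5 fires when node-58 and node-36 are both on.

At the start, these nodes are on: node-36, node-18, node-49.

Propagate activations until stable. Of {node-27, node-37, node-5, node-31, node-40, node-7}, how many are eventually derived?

5

node-18 and node-49 are on, so node-24 fires (Gate 1).
node-49, node-24, and node-36 are on, so node-27 fires (Gate 9).
Gate 6: node-18, node-49, and node-24 on → node-4 on.
node-27 and node-24 are on, so node-31 fires (Gate 2).
Gate 3: node-4 and node-31 on → node-58 on.
node-58 and node-36 are on, so node-5 fires (Gate 12).
Gate 4: node-58 on → node-40 on.
Gate 8: node-5 and node-49 on → node-7 on.
node-27: reached.
No rule produces node-37, and it is not given.
node-5: reached.
node-31: reached.
node-40: reached.
node-7: reached.
Reached: node-27, node-5, node-31, node-40, and node-7 — 5 of the 6.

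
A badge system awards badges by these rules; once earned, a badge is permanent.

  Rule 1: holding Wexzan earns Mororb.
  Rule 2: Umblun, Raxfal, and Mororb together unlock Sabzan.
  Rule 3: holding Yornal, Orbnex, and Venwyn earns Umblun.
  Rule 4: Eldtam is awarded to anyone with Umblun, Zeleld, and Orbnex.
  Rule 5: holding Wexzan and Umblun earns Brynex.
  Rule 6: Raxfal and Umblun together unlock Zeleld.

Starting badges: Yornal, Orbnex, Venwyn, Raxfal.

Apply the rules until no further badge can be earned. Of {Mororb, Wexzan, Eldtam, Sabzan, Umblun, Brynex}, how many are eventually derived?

2

With Yornal, Orbnex, and Venwyn, Umblun is earned (Rule 3).
With Raxfal and Umblun, Zeleld is earned (Rule 6).
With Umblun, Zeleld, and Orbnex, Eldtam is earned (Rule 4).
Mororb would need Wexzan (Rule 1), but Wexzan is never earned.
No rule produces Wexzan, and it is not given.
Eldtam: reached.
Sabzan would need Umblun, Raxfal, and Mororb (Rule 2), but Mororb is never earned.
Umblun: reached.
Brynex would need Wexzan and Umblun (Rule 5), but Wexzan is never earned.
Reached: Eldtam and Umblun — 2 of the 6.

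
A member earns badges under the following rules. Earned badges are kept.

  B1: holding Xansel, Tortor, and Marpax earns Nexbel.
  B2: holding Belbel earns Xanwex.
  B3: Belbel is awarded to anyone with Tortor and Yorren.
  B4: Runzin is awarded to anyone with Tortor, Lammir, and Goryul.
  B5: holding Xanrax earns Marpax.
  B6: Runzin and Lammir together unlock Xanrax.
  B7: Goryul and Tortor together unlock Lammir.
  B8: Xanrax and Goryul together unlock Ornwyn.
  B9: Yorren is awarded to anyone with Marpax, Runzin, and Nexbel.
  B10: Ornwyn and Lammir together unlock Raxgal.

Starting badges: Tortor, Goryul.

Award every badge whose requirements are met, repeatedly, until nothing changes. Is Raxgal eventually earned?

With Goryul and Tortor, Lammir is earned (B7).
With Tortor, Lammir, and Goryul, Runzin is earned (B4).
With Runzin and Lammir, Xanrax is earned (B6).
With Xanrax and Goryul, Ornwyn is earned (B8).
With Ornwyn and Lammir, Raxgal is earned (B10).

Yes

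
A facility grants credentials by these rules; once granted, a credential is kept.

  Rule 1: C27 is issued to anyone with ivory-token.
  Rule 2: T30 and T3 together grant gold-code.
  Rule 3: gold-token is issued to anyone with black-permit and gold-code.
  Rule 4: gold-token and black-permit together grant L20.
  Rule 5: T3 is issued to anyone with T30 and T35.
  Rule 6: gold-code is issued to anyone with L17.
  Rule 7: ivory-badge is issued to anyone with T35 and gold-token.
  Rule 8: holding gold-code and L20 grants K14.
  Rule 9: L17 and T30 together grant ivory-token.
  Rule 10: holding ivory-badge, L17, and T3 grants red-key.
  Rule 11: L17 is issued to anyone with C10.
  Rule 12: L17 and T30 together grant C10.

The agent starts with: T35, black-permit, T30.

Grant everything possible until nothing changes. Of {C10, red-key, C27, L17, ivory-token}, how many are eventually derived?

0

C10 would need L17 and T30 (Rule 12), but L17 is never granted.
red-key would need ivory-badge, L17, and T3 (Rule 10), but L17 is never granted.
C27 would need ivory-token (Rule 1), but ivory-token is never granted.
L17 would need C10 (Rule 11), but C10 is never granted.
ivory-token would need L17 and T30 (Rule 9), but L17 is never granted.
None of the 5 are reached.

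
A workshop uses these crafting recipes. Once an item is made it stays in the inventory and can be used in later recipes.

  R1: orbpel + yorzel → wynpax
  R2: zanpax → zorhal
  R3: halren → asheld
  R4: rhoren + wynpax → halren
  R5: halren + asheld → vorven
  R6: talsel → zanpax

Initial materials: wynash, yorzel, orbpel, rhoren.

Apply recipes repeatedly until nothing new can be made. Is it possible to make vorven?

Using R1, orbpel and yorzel make wynpax.
Using R4, rhoren and wynpax make halren.
halren → asheld (R3).
halren + asheld → vorven (R5).

Yes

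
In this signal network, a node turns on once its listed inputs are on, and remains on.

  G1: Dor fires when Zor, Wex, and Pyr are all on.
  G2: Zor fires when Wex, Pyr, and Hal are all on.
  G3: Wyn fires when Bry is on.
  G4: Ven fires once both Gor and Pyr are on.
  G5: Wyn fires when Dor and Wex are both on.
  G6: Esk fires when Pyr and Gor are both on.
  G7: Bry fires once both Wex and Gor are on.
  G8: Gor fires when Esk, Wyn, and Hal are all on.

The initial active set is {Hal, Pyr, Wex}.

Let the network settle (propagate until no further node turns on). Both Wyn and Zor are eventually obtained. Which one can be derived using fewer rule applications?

Zor

Zor: Wex, Pyr, and Hal are on, so Zor fires (G2). [1 rule application]
Wyn: G2: Wex, Pyr, and Hal on → Zor on. G1: Zor, Wex, and Pyr on → Dor on. G5: Dor and Wex on → Wyn on. [3 rule applications]
Zor needs fewer.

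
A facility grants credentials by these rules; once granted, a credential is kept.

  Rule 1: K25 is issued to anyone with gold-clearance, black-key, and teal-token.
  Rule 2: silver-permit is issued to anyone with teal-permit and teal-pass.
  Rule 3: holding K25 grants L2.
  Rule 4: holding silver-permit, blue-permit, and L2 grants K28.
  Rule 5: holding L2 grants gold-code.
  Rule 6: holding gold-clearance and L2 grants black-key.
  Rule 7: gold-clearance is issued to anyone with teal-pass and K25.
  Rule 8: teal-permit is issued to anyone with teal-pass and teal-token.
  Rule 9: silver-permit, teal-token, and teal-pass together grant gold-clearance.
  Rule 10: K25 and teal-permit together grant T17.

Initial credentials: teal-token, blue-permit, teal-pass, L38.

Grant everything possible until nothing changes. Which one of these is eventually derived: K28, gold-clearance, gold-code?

Holding teal-pass and teal-token grants teal-permit (Rule 8).
Holding teal-permit and teal-pass grants silver-permit (Rule 2).
Holding silver-permit, teal-token, and teal-pass grants gold-clearance (Rule 9).
gold-code would need L2 (Rule 5), but L2 is never granted. K28 would need silver-permit, blue-permit, and L2 (Rule 4), but L2 is never granted.

gold-clearance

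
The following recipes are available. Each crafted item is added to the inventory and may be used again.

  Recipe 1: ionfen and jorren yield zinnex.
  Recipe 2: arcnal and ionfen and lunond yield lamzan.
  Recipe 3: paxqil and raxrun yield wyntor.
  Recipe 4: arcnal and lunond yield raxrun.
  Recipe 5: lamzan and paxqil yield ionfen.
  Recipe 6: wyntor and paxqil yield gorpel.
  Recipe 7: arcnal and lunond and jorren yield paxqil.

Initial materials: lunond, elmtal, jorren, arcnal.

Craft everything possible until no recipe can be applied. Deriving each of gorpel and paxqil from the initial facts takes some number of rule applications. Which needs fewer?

paxqil

paxqil: arcnal and lunond and jorren → paxqil (Recipe 7). [1 rule application]
gorpel: Using Recipe 7, arcnal, lunond, and jorren make paxqil. arcnal and lunond → raxrun (Recipe 4). Using Recipe 3, paxqil and raxrun make wyntor. wyntor and paxqil → gorpel (Recipe 6). [4 rule applications]
paxqil needs fewer.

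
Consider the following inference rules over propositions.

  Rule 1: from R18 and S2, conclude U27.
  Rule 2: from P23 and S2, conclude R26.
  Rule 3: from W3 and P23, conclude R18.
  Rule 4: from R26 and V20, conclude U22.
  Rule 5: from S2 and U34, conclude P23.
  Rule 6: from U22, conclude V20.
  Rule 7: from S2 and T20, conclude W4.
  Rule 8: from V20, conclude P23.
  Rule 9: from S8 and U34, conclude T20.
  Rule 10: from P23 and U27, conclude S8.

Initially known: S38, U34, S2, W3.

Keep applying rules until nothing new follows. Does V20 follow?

V20 would need U22 (Rule 6), but U22 is never established.

No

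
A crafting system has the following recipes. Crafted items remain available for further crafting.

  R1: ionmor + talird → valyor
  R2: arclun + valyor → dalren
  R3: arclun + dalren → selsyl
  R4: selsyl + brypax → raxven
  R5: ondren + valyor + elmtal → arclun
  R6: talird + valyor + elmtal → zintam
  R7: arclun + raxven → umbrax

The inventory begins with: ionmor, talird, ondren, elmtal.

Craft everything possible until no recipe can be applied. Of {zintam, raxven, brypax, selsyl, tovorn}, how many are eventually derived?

Using R1, ionmor and talird make valyor.
Using R5, ondren, valyor, and elmtal make arclun.
talird + valyor + elmtal → zintam (R6).
Using R2, arclun and valyor make dalren.
Using R3, arclun and dalren make selsyl.
zintam: reached.
raxven would need selsyl and brypax (R4), but brypax is never obtained.
No rule produces brypax, and it is not given.
selsyl: reached.
No rule produces tovorn, and it is not given.
Reached: zintam and selsyl — 2 of the 5.

2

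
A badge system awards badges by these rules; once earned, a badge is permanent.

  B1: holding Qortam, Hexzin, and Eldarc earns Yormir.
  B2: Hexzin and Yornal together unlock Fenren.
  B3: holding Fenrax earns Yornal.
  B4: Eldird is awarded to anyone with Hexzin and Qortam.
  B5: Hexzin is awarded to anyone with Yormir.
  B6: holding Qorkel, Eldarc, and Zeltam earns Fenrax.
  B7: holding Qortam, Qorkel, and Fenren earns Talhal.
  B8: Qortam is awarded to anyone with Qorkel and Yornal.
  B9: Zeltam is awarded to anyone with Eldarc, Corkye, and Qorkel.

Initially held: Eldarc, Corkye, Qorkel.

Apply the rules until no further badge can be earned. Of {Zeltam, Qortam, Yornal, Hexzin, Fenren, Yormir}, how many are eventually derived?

With Eldarc, Corkye, and Qorkel, Zeltam is earned (B9).
With Qorkel, Eldarc, and Zeltam, Fenrax is earned (B6).
With Fenrax, Yornal is earned (B3).
With Qorkel and Yornal, Qortam is earned (B8).
Zeltam: reached.
Qortam: reached.
Yornal: reached.
Hexzin would need Yormir (B5), but Yormir is never earned.
Fenren would need Hexzin and Yornal (B2), but Hexzin is never earned.
Yormir would need Qortam, Hexzin, and Eldarc (B1), but Hexzin is never earned.
Reached: Zeltam, Qortam, and Yornal — 3 of the 6.

3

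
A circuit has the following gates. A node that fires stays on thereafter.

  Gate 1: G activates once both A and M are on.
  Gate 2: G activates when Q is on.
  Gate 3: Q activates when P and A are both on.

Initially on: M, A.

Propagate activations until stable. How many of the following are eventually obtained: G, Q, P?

A and M are on, so G activates (Gate 1).
G: reached.
Q would need P and A (Gate 3), but P never turns on.
No rule produces P, and it is not given.
Reached: G — 1 of the 3.

1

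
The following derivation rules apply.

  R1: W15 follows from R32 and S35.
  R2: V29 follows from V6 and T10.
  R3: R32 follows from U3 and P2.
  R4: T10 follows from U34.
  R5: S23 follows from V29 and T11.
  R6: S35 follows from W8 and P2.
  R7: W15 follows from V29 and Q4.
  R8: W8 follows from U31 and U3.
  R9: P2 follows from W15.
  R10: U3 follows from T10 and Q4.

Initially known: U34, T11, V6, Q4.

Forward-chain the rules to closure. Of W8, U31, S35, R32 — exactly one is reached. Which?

R32

U34 holds, so T10 follows (R4).
From V6 and T10, R2 gives V29.
From T10 and Q4, R10 gives U3.
From V29 and Q4, R7 gives W15.
W15 holds, so P2 follows (R9).
U3 and P2 hold, so R32 follows (R3).
W8 would need U31 and U3 (R8), but U31 is never established. S35 would need W8 and P2 (R6), but W8 is never established. No rule produces U31, and it is not given.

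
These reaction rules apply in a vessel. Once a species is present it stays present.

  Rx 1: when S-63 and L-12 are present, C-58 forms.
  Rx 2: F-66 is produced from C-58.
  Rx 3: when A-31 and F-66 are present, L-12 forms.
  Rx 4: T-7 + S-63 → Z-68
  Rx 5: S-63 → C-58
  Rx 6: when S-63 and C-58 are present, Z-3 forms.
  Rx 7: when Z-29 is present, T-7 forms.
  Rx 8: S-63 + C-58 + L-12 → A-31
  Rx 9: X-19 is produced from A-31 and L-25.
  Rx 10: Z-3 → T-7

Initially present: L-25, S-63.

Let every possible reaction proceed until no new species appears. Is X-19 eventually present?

No

X-19 would need A-31 and L-25 (Rx 9), but A-31 never forms.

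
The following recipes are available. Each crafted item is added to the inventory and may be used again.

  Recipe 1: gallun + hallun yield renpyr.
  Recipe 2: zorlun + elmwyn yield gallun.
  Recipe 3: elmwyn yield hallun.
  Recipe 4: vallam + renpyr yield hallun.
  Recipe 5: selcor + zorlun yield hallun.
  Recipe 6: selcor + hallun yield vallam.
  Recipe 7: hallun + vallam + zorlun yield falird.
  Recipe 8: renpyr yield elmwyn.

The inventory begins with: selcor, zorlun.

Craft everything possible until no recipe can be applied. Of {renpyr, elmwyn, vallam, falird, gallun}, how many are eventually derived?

2

selcor + zorlun → hallun (Recipe 5).
Using Recipe 6, selcor and hallun make vallam.
hallun + vallam + zorlun → falird (Recipe 7).
renpyr would need gallun and hallun (Recipe 1), but gallun is never obtained.
elmwyn would need renpyr (Recipe 8), but renpyr is never obtained.
vallam: reached.
falird: reached.
gallun would need zorlun and elmwyn (Recipe 2), but elmwyn is never obtained.
Reached: vallam and falird — 2 of the 5.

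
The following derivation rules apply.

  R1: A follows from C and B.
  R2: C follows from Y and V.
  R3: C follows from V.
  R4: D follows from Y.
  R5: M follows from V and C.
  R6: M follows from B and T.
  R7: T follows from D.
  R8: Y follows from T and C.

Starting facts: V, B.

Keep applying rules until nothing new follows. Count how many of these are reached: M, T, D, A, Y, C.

From V, R3 gives C.
From V and C, R5 gives M.
From C and B, R1 gives A.
M: reached.
T would need D (R7), but D is never established.
D would need Y (R4), but Y is never established.
A: reached.
Y would need T and C (R8), but T is never established.
C: reached.
Reached: M, A, and C — 3 of the 6.

3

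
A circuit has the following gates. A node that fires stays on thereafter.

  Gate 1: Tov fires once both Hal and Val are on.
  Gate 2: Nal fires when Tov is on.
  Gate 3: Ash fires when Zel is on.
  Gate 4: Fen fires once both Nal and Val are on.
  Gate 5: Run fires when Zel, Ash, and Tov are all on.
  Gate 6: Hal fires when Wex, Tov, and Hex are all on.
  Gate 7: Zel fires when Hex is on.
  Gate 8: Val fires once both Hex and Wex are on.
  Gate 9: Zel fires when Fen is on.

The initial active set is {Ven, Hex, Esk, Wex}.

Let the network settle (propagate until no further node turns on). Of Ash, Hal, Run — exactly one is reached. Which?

Ash

Gate 7: Hex on → Zel on.
Gate 3: Zel on → Ash on.
Hal would need Wex, Tov, and Hex (Gate 6), but Tov never turns on. Run would need Zel, Ash, and Tov (Gate 5), but Tov never turns on.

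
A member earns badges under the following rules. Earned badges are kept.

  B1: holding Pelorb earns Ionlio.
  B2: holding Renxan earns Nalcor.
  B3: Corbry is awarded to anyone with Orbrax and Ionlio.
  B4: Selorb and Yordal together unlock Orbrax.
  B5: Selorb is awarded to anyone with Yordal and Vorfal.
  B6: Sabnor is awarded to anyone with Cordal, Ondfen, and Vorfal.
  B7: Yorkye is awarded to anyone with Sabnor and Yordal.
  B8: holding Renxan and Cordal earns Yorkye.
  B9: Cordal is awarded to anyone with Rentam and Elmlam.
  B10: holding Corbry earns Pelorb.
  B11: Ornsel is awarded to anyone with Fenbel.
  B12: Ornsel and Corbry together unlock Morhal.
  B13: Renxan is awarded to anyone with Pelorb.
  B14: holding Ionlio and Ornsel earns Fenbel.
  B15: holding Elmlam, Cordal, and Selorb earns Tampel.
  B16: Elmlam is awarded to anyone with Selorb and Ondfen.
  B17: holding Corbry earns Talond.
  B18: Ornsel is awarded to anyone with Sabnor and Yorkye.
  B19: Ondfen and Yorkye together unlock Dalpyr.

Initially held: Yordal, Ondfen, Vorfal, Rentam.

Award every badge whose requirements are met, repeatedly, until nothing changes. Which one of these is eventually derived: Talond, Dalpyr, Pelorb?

With Yordal and Vorfal, Selorb is earned (B5).
With Selorb and Ondfen, Elmlam is earned (B16).
With Rentam and Elmlam, Cordal is earned (B9).
With Cordal, Ondfen, and Vorfal, Sabnor is earned (B6).
With Sabnor and Yordal, Yorkye is earned (B7).
With Ondfen and Yorkye, Dalpyr is earned (B19).
Pelorb would need Corbry (B10), but Corbry is never earned. Talond would need Corbry (B17), but Corbry is never earned.

Dalpyr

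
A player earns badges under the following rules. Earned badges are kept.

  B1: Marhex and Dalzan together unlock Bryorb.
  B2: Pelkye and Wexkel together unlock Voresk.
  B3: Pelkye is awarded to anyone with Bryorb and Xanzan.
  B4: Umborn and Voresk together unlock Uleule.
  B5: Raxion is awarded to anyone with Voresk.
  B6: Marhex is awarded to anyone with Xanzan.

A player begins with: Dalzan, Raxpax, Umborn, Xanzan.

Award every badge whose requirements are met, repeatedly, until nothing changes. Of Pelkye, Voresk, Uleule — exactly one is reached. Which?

Pelkye

With Xanzan, Marhex is earned (B6).
With Marhex and Dalzan, Bryorb is earned (B1).
With Bryorb and Xanzan, Pelkye is earned (B3).
Voresk would need Pelkye and Wexkel (B2), but Wexkel is never earned. Uleule would need Umborn and Voresk (B4), but Voresk is never earned.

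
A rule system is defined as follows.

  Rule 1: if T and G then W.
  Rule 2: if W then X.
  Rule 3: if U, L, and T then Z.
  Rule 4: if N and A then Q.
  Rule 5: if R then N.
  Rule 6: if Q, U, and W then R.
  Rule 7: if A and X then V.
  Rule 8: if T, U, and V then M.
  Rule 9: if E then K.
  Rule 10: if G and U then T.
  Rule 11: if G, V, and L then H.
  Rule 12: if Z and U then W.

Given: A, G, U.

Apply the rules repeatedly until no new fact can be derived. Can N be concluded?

N would need R (Rule 5), but R is never established.

No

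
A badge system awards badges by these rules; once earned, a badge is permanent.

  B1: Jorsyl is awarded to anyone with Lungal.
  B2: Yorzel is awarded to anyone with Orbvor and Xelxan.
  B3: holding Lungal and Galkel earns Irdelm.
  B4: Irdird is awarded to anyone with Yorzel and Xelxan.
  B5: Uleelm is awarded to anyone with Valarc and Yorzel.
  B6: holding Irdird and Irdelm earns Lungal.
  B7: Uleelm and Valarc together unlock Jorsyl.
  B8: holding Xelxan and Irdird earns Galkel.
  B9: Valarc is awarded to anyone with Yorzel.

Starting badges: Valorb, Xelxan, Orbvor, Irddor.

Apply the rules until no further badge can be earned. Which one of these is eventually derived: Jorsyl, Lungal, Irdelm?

With Orbvor and Xelxan, Yorzel is earned (B2).
With Yorzel, Valarc is earned (B9).
With Valarc and Yorzel, Uleelm is earned (B5).
With Uleelm and Valarc, Jorsyl is earned (B7).
Lungal would need Irdird and Irdelm (B6), but Irdelm is never earned. Irdelm would need Lungal and Galkel (B3), but Lungal is never earned.

Jorsyl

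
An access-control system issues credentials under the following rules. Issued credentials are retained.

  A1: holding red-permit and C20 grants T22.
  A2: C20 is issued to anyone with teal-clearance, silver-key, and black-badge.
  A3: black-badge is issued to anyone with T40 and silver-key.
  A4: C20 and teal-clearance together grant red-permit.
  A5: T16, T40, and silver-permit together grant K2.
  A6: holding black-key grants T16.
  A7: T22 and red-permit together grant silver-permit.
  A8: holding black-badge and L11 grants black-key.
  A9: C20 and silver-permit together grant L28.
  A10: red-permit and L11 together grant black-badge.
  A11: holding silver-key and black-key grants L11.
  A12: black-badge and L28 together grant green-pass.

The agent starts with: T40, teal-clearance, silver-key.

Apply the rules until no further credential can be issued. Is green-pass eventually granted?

Holding T40 and silver-key grants black-badge (A3).
Holding teal-clearance, silver-key, and black-badge grants C20 (A2).
Holding C20 and teal-clearance grants red-permit (A4).
Holding red-permit and C20 grants T22 (A1).
Holding T22 and red-permit grants silver-permit (A7).
Holding C20 and silver-permit grants L28 (A9).
Holding black-badge and L28 grants green-pass (A12).

Yes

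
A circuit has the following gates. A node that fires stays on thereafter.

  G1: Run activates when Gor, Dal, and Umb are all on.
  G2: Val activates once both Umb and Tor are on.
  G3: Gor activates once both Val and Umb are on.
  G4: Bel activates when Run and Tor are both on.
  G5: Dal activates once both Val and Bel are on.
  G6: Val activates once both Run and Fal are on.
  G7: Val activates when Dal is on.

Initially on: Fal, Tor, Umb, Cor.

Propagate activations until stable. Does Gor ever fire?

Yes

Umb and Tor are on, so Val activates (G2).
Val and Umb are on, so Gor activates (G3).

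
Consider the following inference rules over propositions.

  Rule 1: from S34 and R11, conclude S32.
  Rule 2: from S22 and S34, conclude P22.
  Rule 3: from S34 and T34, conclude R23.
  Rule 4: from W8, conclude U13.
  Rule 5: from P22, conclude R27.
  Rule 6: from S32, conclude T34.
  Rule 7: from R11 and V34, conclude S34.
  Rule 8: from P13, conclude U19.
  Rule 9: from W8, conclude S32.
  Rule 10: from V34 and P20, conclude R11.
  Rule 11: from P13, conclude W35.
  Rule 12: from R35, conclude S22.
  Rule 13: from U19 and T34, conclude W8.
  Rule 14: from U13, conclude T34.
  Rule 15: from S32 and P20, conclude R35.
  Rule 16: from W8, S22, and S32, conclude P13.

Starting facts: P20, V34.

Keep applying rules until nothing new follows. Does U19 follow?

U19 would need P13 (Rule 8), but P13 is never established.

No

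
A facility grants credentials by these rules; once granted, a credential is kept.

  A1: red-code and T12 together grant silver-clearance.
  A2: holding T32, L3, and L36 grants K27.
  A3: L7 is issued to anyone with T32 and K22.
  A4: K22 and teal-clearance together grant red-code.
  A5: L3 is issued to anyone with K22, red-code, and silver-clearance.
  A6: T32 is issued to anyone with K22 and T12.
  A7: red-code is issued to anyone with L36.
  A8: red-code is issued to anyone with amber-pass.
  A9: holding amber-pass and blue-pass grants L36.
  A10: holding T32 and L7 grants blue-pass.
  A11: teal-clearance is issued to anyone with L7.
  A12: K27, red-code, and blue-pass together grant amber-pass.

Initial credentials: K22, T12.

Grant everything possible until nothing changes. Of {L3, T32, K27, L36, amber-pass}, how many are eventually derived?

Holding K22 and T12 grants T32 (A6).
Holding T32 and K22 grants L7 (A3).
Holding L7 grants teal-clearance (A11).
Holding K22 and teal-clearance grants red-code (A4).
Holding red-code and T12 grants silver-clearance (A1).
Holding K22, red-code, and silver-clearance grants L3 (A5).
L3: reached.
T32: reached.
K27 would need T32, L3, and L36 (A2), but L36 is never granted.
L36 would need amber-pass and blue-pass (A9), but amber-pass is never granted.
amber-pass would need K27, red-code, and blue-pass (A12), but K27 is never granted.
Reached: L3 and T32 — 2 of the 5.

2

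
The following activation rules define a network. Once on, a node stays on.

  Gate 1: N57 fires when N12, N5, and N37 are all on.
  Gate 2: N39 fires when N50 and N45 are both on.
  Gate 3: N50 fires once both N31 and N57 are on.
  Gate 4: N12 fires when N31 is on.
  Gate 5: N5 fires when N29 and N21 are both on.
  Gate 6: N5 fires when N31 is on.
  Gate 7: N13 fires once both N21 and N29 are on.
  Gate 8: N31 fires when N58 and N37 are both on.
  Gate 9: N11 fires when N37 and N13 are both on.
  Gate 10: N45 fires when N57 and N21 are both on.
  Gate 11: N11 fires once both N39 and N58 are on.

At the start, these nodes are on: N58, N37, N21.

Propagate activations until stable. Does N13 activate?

No

N13 would need N21 and N29 (Gate 7), but N29 never turns on.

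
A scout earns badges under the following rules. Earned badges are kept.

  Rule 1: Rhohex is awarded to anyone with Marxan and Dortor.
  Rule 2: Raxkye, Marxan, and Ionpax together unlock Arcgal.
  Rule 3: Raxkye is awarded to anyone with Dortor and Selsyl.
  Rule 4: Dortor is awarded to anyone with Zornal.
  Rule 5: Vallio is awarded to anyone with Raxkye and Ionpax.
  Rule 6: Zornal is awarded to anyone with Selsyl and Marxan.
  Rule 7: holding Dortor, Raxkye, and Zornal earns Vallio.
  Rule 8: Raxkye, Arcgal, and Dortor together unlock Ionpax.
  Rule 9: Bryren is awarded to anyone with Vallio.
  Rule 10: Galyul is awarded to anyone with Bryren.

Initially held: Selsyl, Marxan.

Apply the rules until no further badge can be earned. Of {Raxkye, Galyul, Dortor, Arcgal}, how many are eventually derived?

3

With Selsyl and Marxan, Zornal is earned (Rule 6).
With Zornal, Dortor is earned (Rule 4).
With Dortor and Selsyl, Raxkye is earned (Rule 3).
With Dortor, Raxkye, and Zornal, Vallio is earned (Rule 7).
With Vallio, Bryren is earned (Rule 9).
With Bryren, Galyul is earned (Rule 10).
Raxkye: reached.
Galyul: reached.
Dortor: reached.
Arcgal would need Raxkye, Marxan, and Ionpax (Rule 2), but Ionpax is never earned.
Reached: Raxkye, Galyul, and Dortor — 3 of the 4.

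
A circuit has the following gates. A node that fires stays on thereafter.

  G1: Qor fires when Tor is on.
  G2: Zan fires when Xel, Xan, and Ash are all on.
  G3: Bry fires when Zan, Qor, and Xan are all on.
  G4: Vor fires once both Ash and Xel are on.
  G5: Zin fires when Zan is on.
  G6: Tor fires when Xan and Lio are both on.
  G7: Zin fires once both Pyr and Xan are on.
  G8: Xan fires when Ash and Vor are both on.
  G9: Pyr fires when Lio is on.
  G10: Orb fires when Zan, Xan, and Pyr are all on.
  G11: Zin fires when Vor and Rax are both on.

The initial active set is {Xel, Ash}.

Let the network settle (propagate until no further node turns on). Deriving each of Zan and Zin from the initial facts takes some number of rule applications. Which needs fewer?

Zan

Zan: Ash and Xel are on, so Vor fires (G4). G8: Ash and Vor on → Xan on. Xel, Xan, and Ash are on, so Zan fires (G2). [3 rule applications]
Zin: G4: Ash and Xel on → Vor on. Ash and Vor are on, so Xan fires (G8). Xel, Xan, and Ash are on, so Zan fires (G2). Zan is on, so Zin fires (G5). [4 rule applications]
Zan needs fewer.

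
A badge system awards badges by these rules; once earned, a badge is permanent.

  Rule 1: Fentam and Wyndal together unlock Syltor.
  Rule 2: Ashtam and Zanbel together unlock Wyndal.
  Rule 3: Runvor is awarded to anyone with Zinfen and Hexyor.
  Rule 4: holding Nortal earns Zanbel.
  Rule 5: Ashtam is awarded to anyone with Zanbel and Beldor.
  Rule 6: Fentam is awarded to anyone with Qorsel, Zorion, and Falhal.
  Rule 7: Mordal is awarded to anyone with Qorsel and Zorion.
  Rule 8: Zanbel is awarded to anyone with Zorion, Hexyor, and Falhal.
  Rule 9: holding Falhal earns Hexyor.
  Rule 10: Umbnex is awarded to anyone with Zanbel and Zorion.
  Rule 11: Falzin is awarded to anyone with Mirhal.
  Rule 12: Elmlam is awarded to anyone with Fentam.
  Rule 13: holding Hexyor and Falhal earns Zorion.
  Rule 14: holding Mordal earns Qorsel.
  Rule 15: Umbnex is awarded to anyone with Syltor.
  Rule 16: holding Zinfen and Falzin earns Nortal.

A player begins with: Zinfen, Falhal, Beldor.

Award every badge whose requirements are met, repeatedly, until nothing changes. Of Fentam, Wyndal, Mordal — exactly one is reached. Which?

Wyndal

With Falhal, Hexyor is earned (Rule 9).
With Hexyor and Falhal, Zorion is earned (Rule 13).
With Zorion, Hexyor, and Falhal, Zanbel is earned (Rule 8).
With Zanbel and Beldor, Ashtam is earned (Rule 5).
With Ashtam and Zanbel, Wyndal is earned (Rule 2).
Mordal would need Qorsel and Zorion (Rule 7), but Qorsel is never earned. Fentam would need Qorsel, Zorion, and Falhal (Rule 6), but Qorsel is never earned.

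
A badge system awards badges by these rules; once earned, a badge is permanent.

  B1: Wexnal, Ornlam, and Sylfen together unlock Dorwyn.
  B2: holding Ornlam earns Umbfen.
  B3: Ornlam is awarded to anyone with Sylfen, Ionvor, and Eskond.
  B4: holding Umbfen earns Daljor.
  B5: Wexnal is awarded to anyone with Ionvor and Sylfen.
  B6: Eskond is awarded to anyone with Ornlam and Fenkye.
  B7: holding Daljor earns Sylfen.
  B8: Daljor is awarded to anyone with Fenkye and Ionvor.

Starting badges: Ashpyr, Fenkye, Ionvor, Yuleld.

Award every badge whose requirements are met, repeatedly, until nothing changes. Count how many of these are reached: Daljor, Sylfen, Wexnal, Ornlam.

With Fenkye and Ionvor, Daljor is earned (B8).
With Daljor, Sylfen is earned (B7).
With Ionvor and Sylfen, Wexnal is earned (B5).
Daljor: reached.
Sylfen: reached.
Wexnal: reached.
Ornlam would need Sylfen, Ionvor, and Eskond (B3), but Eskond is never earned.
Reached: Daljor, Sylfen, and Wexnal — 3 of the 4.

3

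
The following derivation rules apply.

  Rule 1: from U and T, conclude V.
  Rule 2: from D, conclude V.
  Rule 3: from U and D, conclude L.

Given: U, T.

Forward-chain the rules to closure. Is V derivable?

From U and T, Rule 1 gives V.

Yes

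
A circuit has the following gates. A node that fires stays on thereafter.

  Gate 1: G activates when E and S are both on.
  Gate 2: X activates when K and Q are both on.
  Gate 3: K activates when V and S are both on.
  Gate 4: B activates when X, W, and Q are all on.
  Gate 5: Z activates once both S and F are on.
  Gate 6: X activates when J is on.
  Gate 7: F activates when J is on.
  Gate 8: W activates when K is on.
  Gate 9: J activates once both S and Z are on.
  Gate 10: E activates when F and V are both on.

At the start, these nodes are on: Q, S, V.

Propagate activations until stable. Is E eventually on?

E would need F and V (Gate 10), but F never turns on.

No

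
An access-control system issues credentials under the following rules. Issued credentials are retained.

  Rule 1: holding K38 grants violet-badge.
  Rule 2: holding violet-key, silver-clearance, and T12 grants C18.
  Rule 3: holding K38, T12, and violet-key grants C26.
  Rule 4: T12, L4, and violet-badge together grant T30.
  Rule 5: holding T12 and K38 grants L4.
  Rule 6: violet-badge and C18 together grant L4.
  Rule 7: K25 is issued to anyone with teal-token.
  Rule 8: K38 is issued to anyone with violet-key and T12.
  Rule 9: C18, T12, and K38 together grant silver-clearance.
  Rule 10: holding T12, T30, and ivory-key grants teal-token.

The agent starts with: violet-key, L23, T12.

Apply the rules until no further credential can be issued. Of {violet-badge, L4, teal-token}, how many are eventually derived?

2

Holding violet-key and T12 grants K38 (Rule 8).
Holding T12 and K38 grants L4 (Rule 5).
Holding K38 grants violet-badge (Rule 1).
violet-badge: reached.
L4: reached.
teal-token would need T12, T30, and ivory-key (Rule 10), but ivory-key is never granted.
Reached: violet-badge and L4 — 2 of the 3.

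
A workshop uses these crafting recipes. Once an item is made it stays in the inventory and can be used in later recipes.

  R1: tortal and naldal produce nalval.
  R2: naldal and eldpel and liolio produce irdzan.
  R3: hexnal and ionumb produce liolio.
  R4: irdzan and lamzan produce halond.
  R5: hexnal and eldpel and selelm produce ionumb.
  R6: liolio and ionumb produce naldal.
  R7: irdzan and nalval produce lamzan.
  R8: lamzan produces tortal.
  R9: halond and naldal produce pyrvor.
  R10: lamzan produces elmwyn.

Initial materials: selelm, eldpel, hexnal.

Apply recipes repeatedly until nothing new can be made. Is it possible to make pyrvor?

pyrvor would need halond and naldal (R9), but halond is never obtained.

No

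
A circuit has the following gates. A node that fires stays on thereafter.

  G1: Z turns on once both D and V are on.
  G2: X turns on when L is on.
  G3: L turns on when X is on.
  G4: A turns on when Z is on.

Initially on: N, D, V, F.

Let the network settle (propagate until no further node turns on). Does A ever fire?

Yes

D and V are on, so Z turns on (G1).
Z is on, so A turns on (G4).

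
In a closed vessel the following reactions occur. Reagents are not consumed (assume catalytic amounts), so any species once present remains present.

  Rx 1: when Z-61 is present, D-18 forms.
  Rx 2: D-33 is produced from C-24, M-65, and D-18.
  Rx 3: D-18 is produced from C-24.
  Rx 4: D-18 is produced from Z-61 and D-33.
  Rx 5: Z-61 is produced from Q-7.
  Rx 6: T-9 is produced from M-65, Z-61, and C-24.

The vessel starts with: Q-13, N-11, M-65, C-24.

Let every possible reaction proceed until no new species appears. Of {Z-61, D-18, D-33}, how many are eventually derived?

C-24 present → D-18 forms (Rx 3).
C-24, M-65, and D-18 present → D-33 forms (Rx 2).
Z-61 would need Q-7 (Rx 5), but Q-7 never forms.
D-18: reached.
D-33: reached.
Reached: D-18 and D-33 — 2 of the 3.

2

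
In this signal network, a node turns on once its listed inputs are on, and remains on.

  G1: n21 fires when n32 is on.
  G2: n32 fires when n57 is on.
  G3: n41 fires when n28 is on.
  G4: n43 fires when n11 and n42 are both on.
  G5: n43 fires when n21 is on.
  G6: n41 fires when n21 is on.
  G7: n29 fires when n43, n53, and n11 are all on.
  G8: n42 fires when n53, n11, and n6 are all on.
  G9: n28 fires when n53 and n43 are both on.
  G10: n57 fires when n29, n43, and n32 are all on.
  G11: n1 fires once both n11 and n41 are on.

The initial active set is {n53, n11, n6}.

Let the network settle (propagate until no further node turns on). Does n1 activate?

n53, n11, and n6 are on, so n42 fires (G8).
G4: n11 and n42 on → n43 on.
G9: n53 and n43 on → n28 on.
G3: n28 on → n41 on.
n11 and n41 are on, so n1 fires (G11).

Yes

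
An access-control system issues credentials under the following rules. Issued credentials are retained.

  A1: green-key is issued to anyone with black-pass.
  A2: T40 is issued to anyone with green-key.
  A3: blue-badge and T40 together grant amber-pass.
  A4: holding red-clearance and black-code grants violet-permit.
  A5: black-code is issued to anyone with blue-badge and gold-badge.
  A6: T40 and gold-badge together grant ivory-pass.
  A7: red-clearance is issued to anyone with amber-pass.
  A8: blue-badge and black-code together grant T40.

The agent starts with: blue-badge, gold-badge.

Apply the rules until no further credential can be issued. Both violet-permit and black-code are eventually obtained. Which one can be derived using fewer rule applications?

black-code

black-code: Holding blue-badge and gold-badge grants black-code (A5). [1 rule application]
violet-permit: Holding blue-badge and gold-badge grants black-code (A5). Holding blue-badge and black-code grants T40 (A8). Holding blue-badge and T40 grants amber-pass (A3). Holding amber-pass grants red-clearance (A7). Holding red-clearance and black-code grants violet-permit (A4). [5 rule applications]
black-code needs fewer.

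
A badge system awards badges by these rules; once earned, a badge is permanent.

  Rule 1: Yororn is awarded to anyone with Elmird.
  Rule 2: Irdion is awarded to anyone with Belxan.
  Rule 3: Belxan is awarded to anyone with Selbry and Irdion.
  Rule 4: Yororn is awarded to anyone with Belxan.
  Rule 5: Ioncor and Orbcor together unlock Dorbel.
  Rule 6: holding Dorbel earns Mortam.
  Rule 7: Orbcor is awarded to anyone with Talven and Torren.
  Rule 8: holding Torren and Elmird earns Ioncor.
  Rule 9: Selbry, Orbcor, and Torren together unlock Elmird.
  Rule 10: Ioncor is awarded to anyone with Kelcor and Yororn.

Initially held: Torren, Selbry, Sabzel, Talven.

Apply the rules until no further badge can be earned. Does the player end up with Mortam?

Yes

With Talven and Torren, Orbcor is earned (Rule 7).
With Selbry, Orbcor, and Torren, Elmird is earned (Rule 9).
With Torren and Elmird, Ioncor is earned (Rule 8).
With Ioncor and Orbcor, Dorbel is earned (Rule 5).
With Dorbel, Mortam is earned (Rule 6).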